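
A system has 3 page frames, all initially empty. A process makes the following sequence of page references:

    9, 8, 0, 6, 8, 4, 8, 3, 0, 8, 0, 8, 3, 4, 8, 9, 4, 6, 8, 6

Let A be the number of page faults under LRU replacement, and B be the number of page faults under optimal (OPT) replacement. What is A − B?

2

Under LRU: F F F F . F . F F . . . . F . F . F F . → 11 faults.
Under OPT: F F F F . F . F . . . . . F . F . F . . → 9 faults.
A − B = 11 − 9 = 2.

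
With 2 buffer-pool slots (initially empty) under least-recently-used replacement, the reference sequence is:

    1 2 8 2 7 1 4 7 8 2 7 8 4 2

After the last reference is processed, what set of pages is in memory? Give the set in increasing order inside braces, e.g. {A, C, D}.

1: fault, frames (1)
2: fault, frames (1 2)
8: fault, evict 1, frames (2 8)
2: hit
7: fault, evict 8, frames (2 7)
1: fault, evict 2, frames (7 1)
4: fault, evict 7, frames (1 4)
7: fault, evict 1, frames (4 7)
8: fault, evict 4, frames (7 8)
2: fault, evict 7, frames (8 2)
7: fault, evict 8, frames (2 7)
8: fault, evict 2, frames (7 8)
4: fault, evict 7, frames (8 4)
2: fault, evict 8, frames (4 2)

{2, 4}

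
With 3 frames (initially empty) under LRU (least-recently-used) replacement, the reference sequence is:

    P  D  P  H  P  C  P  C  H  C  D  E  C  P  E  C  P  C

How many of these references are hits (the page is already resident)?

P → fault, frames [P]
D → fault, frames [P, D]
P → hit
H → fault, frames [D, P, H]
P → hit
C → fault, evict D, frames [H, P, C]
P → hit
C → hit
H → hit
C → hit
D → fault, evict P, frames [H, C, D]
E → fault, evict H, frames [C, D, E]
C → hit
P → fault, evict D, frames [E, C, P]
E → hit
C → hit
P → hit
C → hit
Hits: 11.

11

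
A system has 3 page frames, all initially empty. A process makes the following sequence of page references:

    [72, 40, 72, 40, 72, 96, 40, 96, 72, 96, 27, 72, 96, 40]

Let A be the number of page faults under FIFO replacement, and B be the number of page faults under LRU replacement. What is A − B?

1

Under FIFO: F F . . . F . . . . F F . F → 6 faults.
Under LRU: F F . . . F . . . . F . . F → 5 faults.
A − B = 6 − 5 = 1.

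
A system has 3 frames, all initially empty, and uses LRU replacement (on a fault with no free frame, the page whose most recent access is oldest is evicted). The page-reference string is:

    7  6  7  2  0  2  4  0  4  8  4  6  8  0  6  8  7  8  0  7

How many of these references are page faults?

10

7 -> miss, frames {7}
6 -> miss, frames {7,6}
7 -> hit
2 -> miss, frames {6,7,2}
0 -> miss, evict 6, frames {7,2,0}
2 -> hit
4 -> miss, evict 7, frames {0,2,4}
0 -> hit
4 -> hit
8 -> miss, evict 2, frames {0,4,8}
4 -> hit
6 -> miss, evict 0, frames {8,4,6}
8 -> hit
0 -> miss, evict 4, frames {6,8,0}
6 -> hit
8 -> hit
7 -> miss, evict 0, frames {6,8,7}
8 -> hit
0 -> miss, evict 6, frames {7,8,0}
7 -> hit
Page faults: 10.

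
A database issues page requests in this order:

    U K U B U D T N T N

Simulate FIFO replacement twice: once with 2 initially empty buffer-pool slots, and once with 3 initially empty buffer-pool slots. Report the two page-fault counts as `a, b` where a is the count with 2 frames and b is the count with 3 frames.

2 frames: F F . F F F F F . . → 7 faults.
3 frames: F F . F . F F F . . → 6 faults.
6 < 7: adding a frame reduced faults, as is typical.

7, 6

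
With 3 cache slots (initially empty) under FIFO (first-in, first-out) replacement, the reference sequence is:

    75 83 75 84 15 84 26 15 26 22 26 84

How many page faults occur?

75 -> fault, frames {75}
83 -> fault, frames {75,83}
75 -> hit
84 -> fault, frames {75,83,84}
15 -> fault, evict 75, frames {83,84,15}
84 -> hit
26 -> fault, evict 83, frames {84,15,26}
15 -> hit
26 -> hit
22 -> fault, evict 84, frames {15,26,22}
26 -> hit
84 -> fault, evict 15, frames {26,22,84}
Page faults: 7.

7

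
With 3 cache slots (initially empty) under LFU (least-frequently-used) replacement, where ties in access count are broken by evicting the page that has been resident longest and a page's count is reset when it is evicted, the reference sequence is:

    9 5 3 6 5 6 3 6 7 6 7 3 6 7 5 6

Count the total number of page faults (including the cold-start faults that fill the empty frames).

9 -> miss, frames {9}
5 -> miss, frames {9,5}
3 -> miss, frames {9,5,3}
6 -> miss, evict 9, frames {5,3,6}
5 -> hit
6 -> hit
3 -> hit
6 -> hit
7 -> miss, evict 5, frames {3,6,7}
6 -> hit
7 -> hit
3 -> hit
6 -> hit
7 -> hit
5 -> miss, evict 3, frames {6,7,5}
6 -> hit
Page faults: 6.

6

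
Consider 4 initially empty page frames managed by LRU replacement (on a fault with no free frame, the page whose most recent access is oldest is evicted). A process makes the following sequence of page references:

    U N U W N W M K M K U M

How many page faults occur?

6

U -> miss, frames {U}
N -> miss, frames {U,N}
U -> hit
W -> miss, frames {N,U,W}
N -> hit
W -> hit
M -> miss, frames {U,N,W,M}
K -> miss, evict U, frames {N,W,M,K}
M -> hit
K -> hit
U -> miss, evict N, frames {W,M,K,U}
M -> hit
Page faults: 6.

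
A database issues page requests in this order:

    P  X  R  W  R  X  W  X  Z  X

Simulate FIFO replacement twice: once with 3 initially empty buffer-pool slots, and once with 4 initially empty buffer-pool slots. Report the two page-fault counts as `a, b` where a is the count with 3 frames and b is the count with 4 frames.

3 frames: F F F F . . . . F F → 6 faults.
4 frames: F F F F . . . . F . → 5 faults.
5 < 6: adding a frame reduced faults, as is typical.

6, 5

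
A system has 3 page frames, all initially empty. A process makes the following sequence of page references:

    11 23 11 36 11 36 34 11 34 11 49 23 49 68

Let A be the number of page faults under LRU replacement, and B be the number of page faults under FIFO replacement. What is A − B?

-1

Under LRU: F F . F . . F . . . F F . F → 7 faults.
Under FIFO: F F . F . . F F . . F F . F → 8 faults.
A − B = 7 − 8 = -1.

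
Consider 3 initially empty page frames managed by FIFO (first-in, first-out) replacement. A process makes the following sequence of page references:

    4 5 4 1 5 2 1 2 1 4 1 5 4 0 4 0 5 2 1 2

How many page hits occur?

4 -> fault, frames {4}
5 -> fault, frames {4,5}
4 -> hit
1 -> fault, frames {4,5,1}
5 -> hit
2 -> fault, evict 4, frames {5,1,2}
1 -> hit
2 -> hit
1 -> hit
4 -> fault, evict 5, frames {1,2,4}
1 -> hit
5 -> fault, evict 1, frames {2,4,5}
4 -> hit
0 -> fault, evict 2, frames {4,5,0}
4 -> hit
0 -> hit
5 -> hit
2 -> fault, evict 4, frames {5,0,2}
1 -> fault, evict 5, frames {0,2,1}
2 -> hit
Hits: 11.

11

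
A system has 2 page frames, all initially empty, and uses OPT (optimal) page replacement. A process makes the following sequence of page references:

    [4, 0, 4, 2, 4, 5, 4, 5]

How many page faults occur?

4

4: fault, frames (4)
0: fault, frames (4 0)
4: hit
2: fault, evict 0, frames (4 2)
4: hit
5: fault, evict 2, frames (4 5)
4: hit
5: hit
Page faults: 4.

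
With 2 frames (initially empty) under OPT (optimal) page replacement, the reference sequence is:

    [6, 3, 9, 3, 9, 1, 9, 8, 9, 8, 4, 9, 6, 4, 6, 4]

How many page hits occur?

6: miss, frames [6]
3: miss, frames [6, 3]
9: miss, evict 6, frames [3, 9]
3: hit
9: hit
1: miss, evict 3, frames [9, 1]
9: hit
8: miss, evict 1, frames [9, 8]
9: hit
8: hit
4: miss, evict 8, frames [9, 4]
9: hit
6: miss, evict 9, frames [4, 6]
4: hit
6: hit
4: hit
Hits: 9.

9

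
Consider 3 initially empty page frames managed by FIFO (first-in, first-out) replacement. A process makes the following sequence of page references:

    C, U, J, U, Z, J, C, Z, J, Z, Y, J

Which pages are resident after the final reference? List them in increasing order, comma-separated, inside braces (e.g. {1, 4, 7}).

{C, J, Y}

C → fault, frames {C}
U → fault, frames {C,U}
J → fault, frames {C,U,J}
U → hit
Z → fault, evict C, frames {U,J,Z}
J → hit
C → fault, evict U, frames {J,Z,C}
Z → hit
J → hit
Z → hit
Y → fault, evict J, frames {Z,C,Y}
J → fault, evict Z, frames {C,Y,J}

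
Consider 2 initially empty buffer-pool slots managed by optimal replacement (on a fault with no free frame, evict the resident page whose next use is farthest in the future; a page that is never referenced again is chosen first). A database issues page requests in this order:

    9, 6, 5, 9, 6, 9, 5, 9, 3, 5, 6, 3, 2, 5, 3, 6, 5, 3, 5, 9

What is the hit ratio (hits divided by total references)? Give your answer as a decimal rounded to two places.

9: miss, frames {9}
6: miss, frames {9,6}
5: miss, evict 6, frames {9,5}
9: hit
6: miss, evict 5, frames {9,6}
9: hit
5: miss, evict 6, frames {9,5}
9: hit
3: miss, evict 9, frames {5,3}
5: hit
6: miss, evict 5, frames {3,6}
3: hit
2: miss, evict 6, frames {3,2}
5: miss, evict 2, frames {3,5}
3: hit
6: miss, evict 3, frames {5,6}
5: hit
3: miss, evict 6, frames {5,3}
5: hit
9: miss, evict 3, frames {5,9}
Hits: 8 of 20 references → 8/20 = 0.4000.

0.40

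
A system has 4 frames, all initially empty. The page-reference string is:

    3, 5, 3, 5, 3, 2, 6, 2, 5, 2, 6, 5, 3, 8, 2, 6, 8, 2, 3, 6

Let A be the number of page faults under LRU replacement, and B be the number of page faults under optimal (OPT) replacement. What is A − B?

Under LRU: F F . . . F F . . . . . . F F F . . . . → 7 faults.
Under OPT: F F . . . F F . . . . . . F . . . . . . → 5 faults.
A − B = 7 − 5 = 2.

2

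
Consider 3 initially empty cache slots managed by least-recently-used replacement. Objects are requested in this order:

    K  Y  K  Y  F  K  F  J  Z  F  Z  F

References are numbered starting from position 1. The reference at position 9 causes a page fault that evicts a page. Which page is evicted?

pos 1: K -> fault, frames [K]
pos 2: Y -> fault, frames [K, Y]
pos 3: K -> hit
pos 4: Y -> hit
pos 5: F -> fault, frames [K, Y, F]
pos 6: K -> hit
pos 7: F -> hit
pos 8: J -> fault, evict Y, frames [K, F, J]
pos 9: Z -> fault, evict K, frames [F, J, Z]
At position 9, page K is evicted.

K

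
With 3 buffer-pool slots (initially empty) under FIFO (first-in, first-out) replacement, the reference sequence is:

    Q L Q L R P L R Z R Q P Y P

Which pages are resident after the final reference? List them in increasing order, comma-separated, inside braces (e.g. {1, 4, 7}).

{P, Q, Y}

Q → miss, frames (Q)
L → miss, frames (Q L)
Q → hit
L → hit
R → miss, frames (Q L R)
P → miss, evict Q, frames (L R P)
L → hit
R → hit
Z → miss, evict L, frames (R P Z)
R → hit
Q → miss, evict R, frames (P Z Q)
P → hit
Y → miss, evict P, frames (Z Q Y)
P → miss, evict Z, frames (Q Y P)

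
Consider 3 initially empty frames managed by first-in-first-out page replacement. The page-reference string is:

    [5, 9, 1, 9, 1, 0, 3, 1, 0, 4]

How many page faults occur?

5: fault, frames [5]
9: fault, frames [5, 9]
1: fault, frames [5, 9, 1]
9: hit
1: hit
0: fault, evict 5, frames [9, 1, 0]
3: fault, evict 9, frames [1, 0, 3]
1: hit
0: hit
4: fault, evict 1, frames [0, 3, 4]
Page faults: 6.

6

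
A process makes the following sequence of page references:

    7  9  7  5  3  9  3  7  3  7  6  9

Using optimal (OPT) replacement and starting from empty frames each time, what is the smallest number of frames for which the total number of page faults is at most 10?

2

f=1: 12 faults
f=2: 7 faults
f=3: 5 faults
f=4: 5 faults
f=5: 5 faults
Smallest f with faults ≤ 10 is 2.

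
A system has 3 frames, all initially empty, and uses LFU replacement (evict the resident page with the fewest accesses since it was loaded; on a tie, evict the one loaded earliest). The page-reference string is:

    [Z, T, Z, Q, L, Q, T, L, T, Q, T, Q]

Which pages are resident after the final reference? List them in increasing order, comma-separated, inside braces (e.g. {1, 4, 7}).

{Q, T, Z}

Z -> fault, frames (Z)
T -> fault, frames (Z T)
Z -> hit
Q -> fault, frames (Z T Q)
L -> fault, evict T, frames (Z Q L)
Q -> hit
T -> fault, evict L, frames (Z Q T)
L -> fault, evict T, frames (Z Q L)
T -> fault, evict L, frames (Z Q T)
Q -> hit
T -> hit
Q -> hit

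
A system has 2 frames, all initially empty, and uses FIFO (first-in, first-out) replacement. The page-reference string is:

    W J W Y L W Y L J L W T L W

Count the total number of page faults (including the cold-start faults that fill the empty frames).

12

W: miss, frames {W}
J: miss, frames {W,J}
W: hit
Y: miss, evict W, frames {J,Y}
L: miss, evict J, frames {Y,L}
W: miss, evict Y, frames {L,W}
Y: miss, evict L, frames {W,Y}
L: miss, evict W, frames {Y,L}
J: miss, evict Y, frames {L,J}
L: hit
W: miss, evict L, frames {J,W}
T: miss, evict J, frames {W,T}
L: miss, evict W, frames {T,L}
W: miss, evict T, frames {L,W}
Page faults: 12.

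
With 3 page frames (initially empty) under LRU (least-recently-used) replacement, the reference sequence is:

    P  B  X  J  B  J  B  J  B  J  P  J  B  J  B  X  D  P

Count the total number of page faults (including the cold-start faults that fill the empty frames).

P → fault, frames [P]
B → fault, frames [P, B]
X → fault, frames [P, B, X]
J → fault, evict P, frames [B, X, J]
B → hit
J → hit
B → hit
J → hit
B → hit
J → hit
P → fault, evict X, frames [B, J, P]
J → hit
B → hit
J → hit
B → hit
X → fault, evict P, frames [J, B, X]
D → fault, evict J, frames [B, X, D]
P → fault, evict B, frames [X, D, P]
Page faults: 8.

8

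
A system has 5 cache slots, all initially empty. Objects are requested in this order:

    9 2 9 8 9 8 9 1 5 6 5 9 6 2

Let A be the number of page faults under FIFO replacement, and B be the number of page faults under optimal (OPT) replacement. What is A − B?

2

Under FIFO: F F . F . . . F F F . F . F → 8 faults.
Under OPT: F F . F . . . F F F . . . . → 6 faults.
A − B = 8 − 6 = 2.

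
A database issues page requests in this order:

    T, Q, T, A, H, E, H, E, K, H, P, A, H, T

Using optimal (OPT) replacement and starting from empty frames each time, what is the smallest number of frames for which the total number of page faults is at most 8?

f=1: 14 faults
f=2: 9 faults
f=3: 8 faults
f=4: 7 faults
f=5: 7 faults
f=6: 7 faults
f=7: 7 faults
Smallest f with faults ≤ 8 is 3.

3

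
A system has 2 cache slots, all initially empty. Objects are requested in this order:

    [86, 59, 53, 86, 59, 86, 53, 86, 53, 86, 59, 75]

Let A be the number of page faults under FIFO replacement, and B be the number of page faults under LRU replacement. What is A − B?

Under FIFO: F F F F F . F F . . F F → 9 faults.
Under LRU: F F F F F . F . . . F F → 8 faults.
A − B = 9 − 8 = 1.

1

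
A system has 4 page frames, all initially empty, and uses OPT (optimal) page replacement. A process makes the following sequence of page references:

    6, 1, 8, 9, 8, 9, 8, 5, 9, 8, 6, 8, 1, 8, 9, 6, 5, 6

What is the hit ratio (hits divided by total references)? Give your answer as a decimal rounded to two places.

6: fault, frames [6]
1: fault, frames [6, 1]
8: fault, frames [6, 1, 8]
9: fault, frames [6, 1, 8, 9]
8: hit
9: hit
8: hit
5: fault, evict 1, frames [6, 8, 9, 5]
9: hit
8: hit
6: hit
8: hit
1: fault, evict 5, frames [6, 8, 9, 1]
8: hit
9: hit
6: hit
5: fault, evict 1, frames [6, 8, 9, 5]
6: hit
Hits: 11 of 18 references → 11/18 = 0.6111.

0.61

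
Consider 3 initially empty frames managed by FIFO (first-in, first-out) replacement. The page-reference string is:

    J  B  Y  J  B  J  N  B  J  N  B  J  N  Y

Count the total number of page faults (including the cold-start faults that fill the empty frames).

7

J -> fault, frames [J]
B -> fault, frames [J, B]
Y -> fault, frames [J, B, Y]
J -> hit
B -> hit
J -> hit
N -> fault, evict J, frames [B, Y, N]
B -> hit
J -> fault, evict B, frames [Y, N, J]
N -> hit
B -> fault, evict Y, frames [N, J, B]
J -> hit
N -> hit
Y -> fault, evict N, frames [J, B, Y]
Page faults: 7.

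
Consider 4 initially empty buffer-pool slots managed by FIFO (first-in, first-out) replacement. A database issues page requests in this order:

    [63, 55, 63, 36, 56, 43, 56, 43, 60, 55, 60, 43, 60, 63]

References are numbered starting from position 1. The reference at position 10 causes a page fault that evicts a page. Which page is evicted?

36

pos 1: 63: fault, frames (63)
pos 2: 55: fault, frames (63 55)
pos 3: 63: hit
pos 4: 36: fault, frames (63 55 36)
pos 5: 56: fault, frames (63 55 36 56)
pos 6: 43: fault, evict 63, frames (55 36 56 43)
pos 7: 56: hit
pos 8: 43: hit
pos 9: 60: fault, evict 55, frames (36 56 43 60)
pos 10: 55: fault, evict 36, frames (56 43 60 55)
At position 10, page 36 is evicted.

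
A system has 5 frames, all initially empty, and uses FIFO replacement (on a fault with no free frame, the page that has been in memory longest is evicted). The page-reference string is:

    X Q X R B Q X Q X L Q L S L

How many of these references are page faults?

6

X → fault, frames [X]
Q → fault, frames [X, Q]
X → hit
R → fault, frames [X, Q, R]
B → fault, frames [X, Q, R, B]
Q → hit
X → hit
Q → hit
X → hit
L → fault, frames [X, Q, R, B, L]
Q → hit
L → hit
S → fault, evict X, frames [Q, R, B, L, S]
L → hit
Page faults: 6.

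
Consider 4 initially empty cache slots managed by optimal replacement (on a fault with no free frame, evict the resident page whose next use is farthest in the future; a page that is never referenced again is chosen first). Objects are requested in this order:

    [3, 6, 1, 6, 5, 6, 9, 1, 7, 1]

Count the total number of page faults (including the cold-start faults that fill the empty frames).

3 → miss, frames [3]
6 → miss, frames [3, 6]
1 → miss, frames [3, 6, 1]
6 → hit
5 → miss, frames [3, 6, 1, 5]
6 → hit
9 → miss, evict 5, frames [3, 6, 1, 9]
1 → hit
7 → miss, evict 9, frames [3, 6, 1, 7]
1 → hit
Page faults: 6.

6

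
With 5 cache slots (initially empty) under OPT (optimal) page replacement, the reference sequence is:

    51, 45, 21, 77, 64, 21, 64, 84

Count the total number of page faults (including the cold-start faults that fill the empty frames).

51 → miss, frames {51}
45 → miss, frames {51,45}
21 → miss, frames {51,45,21}
77 → miss, frames {51,45,21,77}
64 → miss, frames {51,45,21,77,64}
21 → hit
64 → hit
84 → miss, evict 64, frames {51,45,21,77,84}
Page faults: 6.

6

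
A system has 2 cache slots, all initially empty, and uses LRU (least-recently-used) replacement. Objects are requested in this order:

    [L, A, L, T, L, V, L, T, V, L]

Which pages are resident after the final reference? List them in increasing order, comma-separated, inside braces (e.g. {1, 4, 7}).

L: miss, frames [L]
A: miss, frames [L, A]
L: hit
T: miss, evict A, frames [L, T]
L: hit
V: miss, evict T, frames [L, V]
L: hit
T: miss, evict V, frames [L, T]
V: miss, evict L, frames [T, V]
L: miss, evict T, frames [V, L]

{L, V}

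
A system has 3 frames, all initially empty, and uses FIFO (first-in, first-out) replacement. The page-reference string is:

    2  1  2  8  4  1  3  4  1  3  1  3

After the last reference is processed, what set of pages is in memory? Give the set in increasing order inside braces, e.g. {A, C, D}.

{1, 3, 4}

2 -> miss, frames (2)
1 -> miss, frames (2 1)
2 -> hit
8 -> miss, frames (2 1 8)
4 -> miss, evict 2, frames (1 8 4)
1 -> hit
3 -> miss, evict 1, frames (8 4 3)
4 -> hit
1 -> miss, evict 8, frames (4 3 1)
3 -> hit
1 -> hit
3 -> hit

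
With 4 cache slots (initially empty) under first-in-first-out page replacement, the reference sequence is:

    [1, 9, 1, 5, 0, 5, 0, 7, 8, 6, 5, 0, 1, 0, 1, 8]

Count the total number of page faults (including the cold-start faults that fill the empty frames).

1: miss, frames [1]
9: miss, frames [1, 9]
1: hit
5: miss, frames [1, 9, 5]
0: miss, frames [1, 9, 5, 0]
5: hit
0: hit
7: miss, evict 1, frames [9, 5, 0, 7]
8: miss, evict 9, frames [5, 0, 7, 8]
6: miss, evict 5, frames [0, 7, 8, 6]
5: miss, evict 0, frames [7, 8, 6, 5]
0: miss, evict 7, frames [8, 6, 5, 0]
1: miss, evict 8, frames [6, 5, 0, 1]
0: hit
1: hit
8: miss, evict 6, frames [5, 0, 1, 8]
Page faults: 11.

11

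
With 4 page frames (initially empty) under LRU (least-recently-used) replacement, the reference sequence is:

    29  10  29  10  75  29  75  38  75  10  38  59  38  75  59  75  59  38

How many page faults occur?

5

29 -> miss, frames (29)
10 -> miss, frames (29 10)
29 -> hit
10 -> hit
75 -> miss, frames (29 10 75)
29 -> hit
75 -> hit
38 -> miss, frames (10 29 75 38)
75 -> hit
10 -> hit
38 -> hit
59 -> miss, evict 29, frames (75 10 38 59)
38 -> hit
75 -> hit
59 -> hit
75 -> hit
59 -> hit
38 -> hit
Page faults: 5.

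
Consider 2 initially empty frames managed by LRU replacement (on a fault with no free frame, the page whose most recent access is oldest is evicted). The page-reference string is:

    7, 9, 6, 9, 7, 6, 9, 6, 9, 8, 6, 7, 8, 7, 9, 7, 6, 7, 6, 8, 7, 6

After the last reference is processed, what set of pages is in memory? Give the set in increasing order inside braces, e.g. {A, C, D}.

{6, 7}

7 -> fault, frames [7]
9 -> fault, frames [7, 9]
6 -> fault, evict 7, frames [9, 6]
9 -> hit
7 -> fault, evict 6, frames [9, 7]
6 -> fault, evict 9, frames [7, 6]
9 -> fault, evict 7, frames [6, 9]
6 -> hit
9 -> hit
8 -> fault, evict 6, frames [9, 8]
6 -> fault, evict 9, frames [8, 6]
7 -> fault, evict 8, frames [6, 7]
8 -> fault, evict 6, frames [7, 8]
7 -> hit
9 -> fault, evict 8, frames [7, 9]
7 -> hit
6 -> fault, evict 9, frames [7, 6]
7 -> hit
6 -> hit
8 -> fault, evict 7, frames [6, 8]
7 -> fault, evict 6, frames [8, 7]
6 -> fault, evict 8, frames [7, 6]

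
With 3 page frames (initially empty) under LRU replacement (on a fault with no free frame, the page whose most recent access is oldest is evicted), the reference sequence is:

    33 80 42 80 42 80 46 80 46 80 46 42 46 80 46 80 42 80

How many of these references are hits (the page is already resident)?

33 -> miss, frames [33]
80 -> miss, frames [33, 80]
42 -> miss, frames [33, 80, 42]
80 -> hit
42 -> hit
80 -> hit
46 -> miss, evict 33, frames [42, 80, 46]
80 -> hit
46 -> hit
80 -> hit
46 -> hit
42 -> hit
46 -> hit
80 -> hit
46 -> hit
80 -> hit
42 -> hit
80 -> hit
Hits: 14.

14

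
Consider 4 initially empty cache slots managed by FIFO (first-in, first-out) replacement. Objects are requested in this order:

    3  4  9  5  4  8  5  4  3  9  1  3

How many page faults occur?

7

3: miss, frames {3}
4: miss, frames {3,4}
9: miss, frames {3,4,9}
5: miss, frames {3,4,9,5}
4: hit
8: miss, evict 3, frames {4,9,5,8}
5: hit
4: hit
3: miss, evict 4, frames {9,5,8,3}
9: hit
1: miss, evict 9, frames {5,8,3,1}
3: hit
Page faults: 7.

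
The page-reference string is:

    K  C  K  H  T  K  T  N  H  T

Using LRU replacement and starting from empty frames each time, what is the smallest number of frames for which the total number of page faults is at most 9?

2

f=1: 10 faults
f=2: 8 faults
f=3: 6 faults
f=4: 5 faults
f=5: 5 faults
Smallest f with faults ≤ 9 is 2.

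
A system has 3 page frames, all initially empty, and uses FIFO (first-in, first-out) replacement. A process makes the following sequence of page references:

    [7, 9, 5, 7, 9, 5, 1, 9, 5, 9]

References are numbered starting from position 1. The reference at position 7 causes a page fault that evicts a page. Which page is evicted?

7

pos 1: 7 → miss, frames {7}
pos 2: 9 → miss, frames {7,9}
pos 3: 5 → miss, frames {7,9,5}
pos 4: 7 → hit
pos 5: 9 → hit
pos 6: 5 → hit
pos 7: 1 → miss, evict 7, frames {9,5,1}
At position 7, page 7 is evicted.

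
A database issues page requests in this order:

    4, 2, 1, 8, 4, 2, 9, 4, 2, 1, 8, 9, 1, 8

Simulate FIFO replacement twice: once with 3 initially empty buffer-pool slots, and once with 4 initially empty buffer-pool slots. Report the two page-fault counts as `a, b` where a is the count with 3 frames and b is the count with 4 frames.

3 frames: F F F F F F F . . F F . . . → 9 faults.
4 frames: F F F F . . F F F F F F . . → 10 faults.
10 > 9: adding a frame increased faults — Belady's anomaly.

9, 10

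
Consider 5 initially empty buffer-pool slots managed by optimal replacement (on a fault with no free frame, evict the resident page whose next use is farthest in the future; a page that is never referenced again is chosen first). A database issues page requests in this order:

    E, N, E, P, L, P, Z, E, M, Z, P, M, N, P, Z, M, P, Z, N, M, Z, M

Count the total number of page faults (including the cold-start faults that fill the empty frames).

6

E → fault, frames [E]
N → fault, frames [E, N]
E → hit
P → fault, frames [E, N, P]
L → fault, frames [E, N, P, L]
P → hit
Z → fault, frames [E, N, P, L, Z]
E → hit
M → fault, evict L, frames [E, N, P, Z, M]
Z → hit
P → hit
M → hit
N → hit
P → hit
Z → hit
M → hit
P → hit
Z → hit
N → hit
M → hit
Z → hit
M → hit
Page faults: 6.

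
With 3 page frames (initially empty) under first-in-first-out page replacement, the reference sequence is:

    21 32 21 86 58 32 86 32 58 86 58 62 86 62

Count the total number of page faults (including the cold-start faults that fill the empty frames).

21 -> miss, frames {21}
32 -> miss, frames {21,32}
21 -> hit
86 -> miss, frames {21,32,86}
58 -> miss, evict 21, frames {32,86,58}
32 -> hit
86 -> hit
32 -> hit
58 -> hit
86 -> hit
58 -> hit
62 -> miss, evict 32, frames {86,58,62}
86 -> hit
62 -> hit
Page faults: 5.

5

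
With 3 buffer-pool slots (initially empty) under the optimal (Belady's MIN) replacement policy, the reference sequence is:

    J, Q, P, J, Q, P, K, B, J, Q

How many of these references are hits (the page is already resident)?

J → fault, frames {J}
Q → fault, frames {J,Q}
P → fault, frames {J,Q,P}
J → hit
Q → hit
P → hit
K → fault, evict P, frames {J,Q,K}
B → fault, evict K, frames {J,Q,B}
J → hit
Q → hit
Hits: 5.

5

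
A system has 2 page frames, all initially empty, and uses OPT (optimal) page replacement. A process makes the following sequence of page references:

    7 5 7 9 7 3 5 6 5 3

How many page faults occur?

7 → miss, frames (7)
5 → miss, frames (7 5)
7 → hit
9 → miss, evict 5, frames (7 9)
7 → hit
3 → miss, evict 9, frames (7 3)
5 → miss, evict 7, frames (3 5)
6 → miss, evict 3, frames (5 6)
5 → hit
3 → miss, evict 6, frames (5 3)
Page faults: 7.

7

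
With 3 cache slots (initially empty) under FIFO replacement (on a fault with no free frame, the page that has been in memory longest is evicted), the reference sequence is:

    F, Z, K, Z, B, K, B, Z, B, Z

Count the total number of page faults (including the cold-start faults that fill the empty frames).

4

F -> fault, frames [F]
Z -> fault, frames [F, Z]
K -> fault, frames [F, Z, K]
Z -> hit
B -> fault, evict F, frames [Z, K, B]
K -> hit
B -> hit
Z -> hit
B -> hit
Z -> hit
Page faults: 4.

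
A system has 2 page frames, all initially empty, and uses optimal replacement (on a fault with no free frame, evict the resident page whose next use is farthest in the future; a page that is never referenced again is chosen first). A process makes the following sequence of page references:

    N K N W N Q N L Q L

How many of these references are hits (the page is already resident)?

5

N -> fault, frames [N]
K -> fault, frames [N, K]
N -> hit
W -> fault, evict K, frames [N, W]
N -> hit
Q -> fault, evict W, frames [N, Q]
N -> hit
L -> fault, evict N, frames [Q, L]
Q -> hit
L -> hit
Hits: 5.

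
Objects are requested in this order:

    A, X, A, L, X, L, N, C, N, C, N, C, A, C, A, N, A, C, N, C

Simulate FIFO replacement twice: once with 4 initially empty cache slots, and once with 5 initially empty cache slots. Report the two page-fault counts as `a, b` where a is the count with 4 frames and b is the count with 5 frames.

6, 5

4 frames: F F . F . . F F . . . . F . . . . . . . → 6 faults.
5 frames: F F . F . . F F . . . . . . . . . . . . → 5 faults.
5 < 6: adding a frame reduced faults, as is typical.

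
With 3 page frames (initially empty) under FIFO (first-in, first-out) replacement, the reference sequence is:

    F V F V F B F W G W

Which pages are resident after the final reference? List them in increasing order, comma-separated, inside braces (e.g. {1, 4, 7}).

F → fault, frames [F]
V → fault, frames [F, V]
F → hit
V → hit
F → hit
B → fault, frames [F, V, B]
F → hit
W → fault, evict F, frames [V, B, W]
G → fault, evict V, frames [B, W, G]
W → hit

{B, G, W}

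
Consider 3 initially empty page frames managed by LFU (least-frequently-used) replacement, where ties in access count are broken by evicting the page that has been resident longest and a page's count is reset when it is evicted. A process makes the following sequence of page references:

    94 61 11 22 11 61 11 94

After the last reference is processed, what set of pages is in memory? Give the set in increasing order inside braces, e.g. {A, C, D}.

94 -> miss, frames [94]
61 -> miss, frames [94, 61]
11 -> miss, frames [94, 61, 11]
22 -> miss, evict 94, frames [61, 11, 22]
11 -> hit
61 -> hit
11 -> hit
94 -> miss, evict 22, frames [61, 11, 94]

{11, 61, 94}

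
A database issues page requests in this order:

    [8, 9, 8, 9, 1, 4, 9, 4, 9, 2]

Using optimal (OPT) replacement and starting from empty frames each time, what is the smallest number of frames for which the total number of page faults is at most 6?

2

f=1: 10 faults
f=2: 5 faults
f=3: 5 faults
f=4: 5 faults
f=5: 5 faults
Smallest f with faults ≤ 6 is 2.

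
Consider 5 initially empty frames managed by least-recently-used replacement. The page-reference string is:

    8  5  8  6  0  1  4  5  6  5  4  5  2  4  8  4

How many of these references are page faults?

8: miss, frames {8}
5: miss, frames {8,5}
8: hit
6: miss, frames {5,8,6}
0: miss, frames {5,8,6,0}
1: miss, frames {5,8,6,0,1}
4: miss, evict 5, frames {8,6,0,1,4}
5: miss, evict 8, frames {6,0,1,4,5}
6: hit
5: hit
4: hit
5: hit
2: miss, evict 0, frames {1,6,4,5,2}
4: hit
8: miss, evict 1, frames {6,5,2,4,8}
4: hit
Page faults: 9.

9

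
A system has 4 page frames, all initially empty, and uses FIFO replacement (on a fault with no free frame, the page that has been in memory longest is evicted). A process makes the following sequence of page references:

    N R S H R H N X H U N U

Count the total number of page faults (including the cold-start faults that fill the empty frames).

N → miss, frames (N)
R → miss, frames (N R)
S → miss, frames (N R S)
H → miss, frames (N R S H)
R → hit
H → hit
N → hit
X → miss, evict N, frames (R S H X)
H → hit
U → miss, evict R, frames (S H X U)
N → miss, evict S, frames (H X U N)
U → hit
Page faults: 7.

7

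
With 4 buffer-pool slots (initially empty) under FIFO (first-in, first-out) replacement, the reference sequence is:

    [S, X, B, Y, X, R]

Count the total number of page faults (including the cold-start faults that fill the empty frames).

S: fault, frames [S]
X: fault, frames [S, X]
B: fault, frames [S, X, B]
Y: fault, frames [S, X, B, Y]
X: hit
R: fault, evict S, frames [X, B, Y, R]
Page faults: 5.

5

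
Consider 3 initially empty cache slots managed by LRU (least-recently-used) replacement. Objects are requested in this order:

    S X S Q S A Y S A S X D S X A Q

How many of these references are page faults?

9

S -> fault, frames (S)
X -> fault, frames (S X)
S -> hit
Q -> fault, frames (X S Q)
S -> hit
A -> fault, evict X, frames (Q S A)
Y -> fault, evict Q, frames (S A Y)
S -> hit
A -> hit
S -> hit
X -> fault, evict Y, frames (A S X)
D -> fault, evict A, frames (S X D)
S -> hit
X -> hit
A -> fault, evict D, frames (S X A)
Q -> fault, evict S, frames (X A Q)
Page faults: 9.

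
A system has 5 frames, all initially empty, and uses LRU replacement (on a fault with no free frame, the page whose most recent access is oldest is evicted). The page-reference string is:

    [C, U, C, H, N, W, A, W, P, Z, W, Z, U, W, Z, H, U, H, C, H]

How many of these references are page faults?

11

C -> miss, frames (C)
U -> miss, frames (C U)
C -> hit
H -> miss, frames (U C H)
N -> miss, frames (U C H N)
W -> miss, frames (U C H N W)
A -> miss, evict U, frames (C H N W A)
W -> hit
P -> miss, evict C, frames (H N A W P)
Z -> miss, evict H, frames (N A W P Z)
W -> hit
Z -> hit
U -> miss, evict N, frames (A P W Z U)
W -> hit
Z -> hit
H -> miss, evict A, frames (P U W Z H)
U -> hit
H -> hit
C -> miss, evict P, frames (W Z U H C)
H -> hit
Page faults: 11.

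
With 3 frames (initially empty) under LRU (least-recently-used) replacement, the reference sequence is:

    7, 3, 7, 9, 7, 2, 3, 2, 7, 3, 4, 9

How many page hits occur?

5

7: fault, frames [7]
3: fault, frames [7, 3]
7: hit
9: fault, frames [3, 7, 9]
7: hit
2: fault, evict 3, frames [9, 7, 2]
3: fault, evict 9, frames [7, 2, 3]
2: hit
7: hit
3: hit
4: fault, evict 2, frames [7, 3, 4]
9: fault, evict 7, frames [3, 4, 9]
Hits: 5.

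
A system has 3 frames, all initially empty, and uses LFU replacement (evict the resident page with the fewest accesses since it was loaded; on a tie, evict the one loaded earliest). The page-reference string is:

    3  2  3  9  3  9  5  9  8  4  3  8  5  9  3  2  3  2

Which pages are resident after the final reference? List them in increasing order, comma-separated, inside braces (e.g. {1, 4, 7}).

3: miss, frames [3]
2: miss, frames [3, 2]
3: hit
9: miss, frames [3, 2, 9]
3: hit
9: hit
5: miss, evict 2, frames [3, 9, 5]
9: hit
8: miss, evict 5, frames [3, 9, 8]
4: miss, evict 8, frames [3, 9, 4]
3: hit
8: miss, evict 4, frames [3, 9, 8]
5: miss, evict 8, frames [3, 9, 5]
9: hit
3: hit
2: miss, evict 5, frames [3, 9, 2]
3: hit
2: hit

{2, 3, 9}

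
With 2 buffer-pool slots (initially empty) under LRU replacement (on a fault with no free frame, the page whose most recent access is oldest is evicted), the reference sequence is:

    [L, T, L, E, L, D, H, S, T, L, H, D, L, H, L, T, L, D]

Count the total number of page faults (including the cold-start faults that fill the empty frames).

14

L → fault, frames (L)
T → fault, frames (L T)
L → hit
E → fault, evict T, frames (L E)
L → hit
D → fault, evict E, frames (L D)
H → fault, evict L, frames (D H)
S → fault, evict D, frames (H S)
T → fault, evict H, frames (S T)
L → fault, evict S, frames (T L)
H → fault, evict T, frames (L H)
D → fault, evict L, frames (H D)
L → fault, evict H, frames (D L)
H → fault, evict D, frames (L H)
L → hit
T → fault, evict H, frames (L T)
L → hit
D → fault, evict T, frames (L D)
Page faults: 14.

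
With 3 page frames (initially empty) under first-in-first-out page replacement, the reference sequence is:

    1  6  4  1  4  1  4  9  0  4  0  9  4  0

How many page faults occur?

5

1: fault, frames [1]
6: fault, frames [1, 6]
4: fault, frames [1, 6, 4]
1: hit
4: hit
1: hit
4: hit
9: fault, evict 1, frames [6, 4, 9]
0: fault, evict 6, frames [4, 9, 0]
4: hit
0: hit
9: hit
4: hit
0: hit
Page faults: 5.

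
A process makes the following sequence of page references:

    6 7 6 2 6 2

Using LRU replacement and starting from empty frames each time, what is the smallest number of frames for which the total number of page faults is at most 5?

2

f=1: 6 faults
f=2: 3 faults
f=3: 3 faults
Smallest f with faults ≤ 5 is 2.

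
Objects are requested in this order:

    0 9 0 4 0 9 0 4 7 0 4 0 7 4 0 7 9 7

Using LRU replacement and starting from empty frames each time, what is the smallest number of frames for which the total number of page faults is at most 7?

3

f=1: 18 faults
f=2: 13 faults
f=3: 5 faults
f=4: 4 faults
Smallest f with faults ≤ 7 is 3.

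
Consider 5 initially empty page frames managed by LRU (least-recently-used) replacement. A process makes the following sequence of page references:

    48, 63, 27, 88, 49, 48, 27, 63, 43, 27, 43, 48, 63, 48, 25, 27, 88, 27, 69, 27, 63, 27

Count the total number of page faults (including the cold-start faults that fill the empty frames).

10

48 -> miss, frames {48}
63 -> miss, frames {48,63}
27 -> miss, frames {48,63,27}
88 -> miss, frames {48,63,27,88}
49 -> miss, frames {48,63,27,88,49}
48 -> hit
27 -> hit
63 -> hit
43 -> miss, evict 88, frames {49,48,27,63,43}
27 -> hit
43 -> hit
48 -> hit
63 -> hit
48 -> hit
25 -> miss, evict 49, frames {27,43,63,48,25}
27 -> hit
88 -> miss, evict 43, frames {63,48,25,27,88}
27 -> hit
69 -> miss, evict 63, frames {48,25,88,27,69}
27 -> hit
63 -> miss, evict 48, frames {25,88,69,27,63}
27 -> hit
Page faults: 10.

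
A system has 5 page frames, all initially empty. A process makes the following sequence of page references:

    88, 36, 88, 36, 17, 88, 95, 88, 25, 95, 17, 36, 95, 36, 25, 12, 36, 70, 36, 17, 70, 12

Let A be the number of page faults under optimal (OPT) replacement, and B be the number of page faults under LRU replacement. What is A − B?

-1

Under OPT: F F . . F . F . F . . . . . . F . F . . . . → 7 faults.
Under LRU: F F . . F . F . F . . . . . . F . F . F . . → 8 faults.
A − B = 7 − 8 = -1.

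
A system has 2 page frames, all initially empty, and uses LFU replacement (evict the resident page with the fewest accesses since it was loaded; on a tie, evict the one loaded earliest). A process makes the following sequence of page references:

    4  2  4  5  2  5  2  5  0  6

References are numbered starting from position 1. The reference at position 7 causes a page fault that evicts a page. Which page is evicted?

pos 1: 4 → miss, frames [4]
pos 2: 2 → miss, frames [4, 2]
pos 3: 4 → hit
pos 4: 5 → miss, evict 2, frames [4, 5]
pos 5: 2 → miss, evict 5, frames [4, 2]
pos 6: 5 → miss, evict 2, frames [4, 5]
pos 7: 2 → miss, evict 5, frames [4, 2]
At position 7, page 5 is evicted.

5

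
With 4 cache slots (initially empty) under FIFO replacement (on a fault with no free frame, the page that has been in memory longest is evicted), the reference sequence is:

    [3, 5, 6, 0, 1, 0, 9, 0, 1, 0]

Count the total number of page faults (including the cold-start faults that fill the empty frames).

6

3 -> miss, frames {3}
5 -> miss, frames {3,5}
6 -> miss, frames {3,5,6}
0 -> miss, frames {3,5,6,0}
1 -> miss, evict 3, frames {5,6,0,1}
0 -> hit
9 -> miss, evict 5, frames {6,0,1,9}
0 -> hit
1 -> hit
0 -> hit
Page faults: 6.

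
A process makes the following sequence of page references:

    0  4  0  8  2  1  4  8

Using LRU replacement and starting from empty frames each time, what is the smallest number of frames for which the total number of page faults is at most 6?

f=1: 8 faults
f=2: 7 faults
f=3: 7 faults
f=4: 6 faults
f=5: 5 faults
Smallest f with faults ≤ 6 is 4.

4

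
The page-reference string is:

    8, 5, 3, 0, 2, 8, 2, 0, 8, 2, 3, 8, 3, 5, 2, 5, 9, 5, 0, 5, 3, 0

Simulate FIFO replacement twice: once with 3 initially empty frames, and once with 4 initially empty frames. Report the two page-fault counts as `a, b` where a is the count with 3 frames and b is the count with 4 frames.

3 frames: F F F F F F . . . . F . . F F . F . F F F . → 13 faults.
4 frames: F F F F F F . . . . . . . F . . F . F . F . → 10 faults.
10 < 13: adding a frame reduced faults, as is typical.

13, 10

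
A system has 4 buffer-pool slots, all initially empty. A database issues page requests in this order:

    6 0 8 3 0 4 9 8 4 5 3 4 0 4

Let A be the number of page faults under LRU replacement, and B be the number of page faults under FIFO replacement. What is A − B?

2

Under LRU: F F F F . F F F . F F . F . → 10 faults.
Under FIFO: F F F F . F F . . F . . F . → 8 faults.
A − B = 10 − 8 = 2.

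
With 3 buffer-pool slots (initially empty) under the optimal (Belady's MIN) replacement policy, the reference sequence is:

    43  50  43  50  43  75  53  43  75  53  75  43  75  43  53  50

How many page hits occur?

11

43: fault, frames (43)
50: fault, frames (43 50)
43: hit
50: hit
43: hit
75: fault, frames (43 50 75)
53: fault, evict 50, frames (43 75 53)
43: hit
75: hit
53: hit
75: hit
43: hit
75: hit
43: hit
53: hit
50: fault, evict 53, frames (43 75 50)
Hits: 11.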